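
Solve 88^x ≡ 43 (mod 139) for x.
115

Baby-step giant-step with step n = ⌈√139⌉ = 12.
Baby steps 88^j mod 139 (j:value) for j=0..11: 0:1, 1:88, 2:99, 3:94, 4:71, 5:132, 6:79, 7:2, 8:37, 9:59, 10:49, 11:3.
Giant-step multiplier: 88^(-12) ≡ 88^(138-12) = 88^126 ≡ 129 (mod 139).
Giant steps γ_i = 43·129^i mod 139: γ_0=43, γ_1=126, γ_2=130, γ_3=90, γ_4=73, γ_5=104, γ_6=72, γ_7=114, γ_8=111, γ_9=2 (in table at j=7).
x = i·n + j = 9·12 + 7 = 115.
Check: 88^115 ≡ 43 (mod 139).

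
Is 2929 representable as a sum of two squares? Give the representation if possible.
15² + 52² (a=15, b=52)

Factorization: 2929 = 29 × 101
By Fermat: n is sum of two squares iff every prime p ≡ 3 (mod 4) appears to even power.
All primes ≡ 3 (mod 4) appear to even power.
Search a = 0, 1, 2, … for 2929 - a² a perfect square: first hit at a = 15: 2929 - 225 = 2704 = 52².
2929 = 15² + 52² = 225 + 2704 ✓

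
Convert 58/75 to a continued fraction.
[0; 1, 3, 2, 2, 3]

Euclidean algorithm steps:
58 = 0 × 75 + 58
75 = 1 × 58 + 17
58 = 3 × 17 + 7
17 = 2 × 7 + 3
7 = 2 × 3 + 1
3 = 3 × 1 + 0
Continued fraction: [0; 1, 3, 2, 2, 3]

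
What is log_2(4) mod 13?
2

Baby-step giant-step with step n = ⌈√13⌉ = 4.
Baby steps 2^j mod 13 (j:value) for j=0..3: 0:1, 1:2, 2:4, 3:8.
h = 4 is already in the table at j=2, so x = 2.
Check: 2^2 ≡ 4 (mod 13).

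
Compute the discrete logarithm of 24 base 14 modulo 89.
25

Baby-step giant-step with step n = ⌈√89⌉ = 10.
Baby steps 14^j mod 89 (j:value) for j=0..9: 0:1, 1:14, 2:18, 3:74, 4:57, 5:86, 6:47, 7:35, 8:45, 9:7.
Giant-step multiplier: 14^(-10) ≡ 14^(88-10) = 14^78 ≡ 10 (mod 89).
Giant steps γ_i = 24·10^i mod 89: γ_0=24, γ_1=62, γ_2=86 (in table at j=5).
x = i·n + j = 2·10 + 5 = 25.
Check: 14^25 ≡ 24 (mod 89).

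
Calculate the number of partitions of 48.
147273

p(n) counts ways to write n as a sum of positive integers (order ignored).
Euler's pentagonal recurrence: p(k) = p(k-1) + p(k-2) - p(k-5) - p(k-7) + p(k-12) + p(k-15) - ... (offsets j(3j∓1)/2, signs ++--, p(0)=1, p(<0)=0).
DP table for k = 0..47: p(0)=1, p(1)=1, p(2)=2, p(3)=3, p(4)=5, p(5)=7, p(6)=11, p(7)=15, p(8)=22, p(9)=30, p(10)=42, p(11)=56, p(12)=77, p(13)=101, p(14)=135, p(15)=176, p(16)=231, p(17)=297, p(18)=385, p(19)=490, p(20)=627, p(21)=792, p(22)=1002, p(23)=1255, p(24)=1575, p(25)=1958, p(26)=2436, p(27)=3010, p(28)=3718, p(29)=4565, p(30)=5604, p(31)=6842, p(32)=8349, p(33)=10143, p(34)=12310, p(35)=14883, p(36)=17977, p(37)=21637, p(38)=26015, p(39)=31185, p(40)=37338, p(41)=44583, p(42)=53174, p(43)=63261, p(44)=75175, p(45)=89134, p(46)=105558, p(47)=124754.
Final step: p(48) = p(47) + p(46) - p(43) - p(41) + p(36) + p(33) - p(26) - p(22) + p(13) + p(8)
= 124754 + 105558 - 63261 - 44583 + 17977 + 10143 - 2436 - 1002 + 101 + 22
= 147273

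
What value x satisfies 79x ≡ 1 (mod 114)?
13

gcd(79, 114) = 1, so the inverse exists.
Extended Euclidean algorithm on (114, 79):
114 = 1 × 79 + 35  ⟹  35 = (1)·114 + (-1)·79
79 = 2 × 35 + 9  ⟹  9 = (-2)·114 + (3)·79
35 = 3 × 9 + 8  ⟹  8 = (7)·114 + (-10)·79
9 = 1 × 8 + 1  ⟹  1 = (-9)·114 + (13)·79
So (13)·79 ≡ 1 (mod 114), i.e. 79^(-1) ≡ 13 (mod 114).
Check: 79 × 13 = 1027 ≡ 1 (mod 114)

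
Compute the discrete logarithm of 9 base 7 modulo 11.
8

Baby-step giant-step with step n = ⌈√11⌉ = 4.
Baby steps 7^j mod 11 (j:value) for j=0..3: 0:1, 1:7, 2:5, 3:2.
Giant-step multiplier: 7^(-4) ≡ 7^(10-4) = 7^6 ≡ 4 (mod 11).
Giant steps γ_i = 9·4^i mod 11: γ_0=9, γ_1=3, γ_2=1 (in table at j=0).
x = i·n + j = 2·4 + 0 = 8.
Check: 7^8 ≡ 9 (mod 11).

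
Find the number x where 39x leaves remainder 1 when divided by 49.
44

gcd(39, 49) = 1, so the inverse exists.
Extended Euclidean algorithm on (49, 39):
49 = 1 × 39 + 10  ⟹  10 = (1)·49 + (-1)·39
39 = 3 × 10 + 9  ⟹  9 = (-3)·49 + (4)·39
10 = 1 × 9 + 1  ⟹  1 = (4)·49 + (-5)·39
So (-5)·39 ≡ 1 (mod 49), i.e. 39^(-1) ≡ -5 ≡ 44 (mod 49).
Check: 39 × 44 = 1716 ≡ 1 (mod 49)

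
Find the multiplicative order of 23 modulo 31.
10

31 is prime, so ord(23) divides φ(31) = 30.
Divisors of 30: 1, 2, 3, 5, 6, 10, 15, 30.
Repeated squaring: 23^1 ≡ 23, 23^2 ≡ 2, 23^4 ≡ 4, 23^8 ≡ 16, 23^16 ≡ 8 (mod 31).
Test 23^d mod 31 for each divisor d in increasing order:
23^1 ≡ 23
23^2 ≡ 2
23^3 = 23^2·23^1 ≡ 15
23^5 = 23^4·23^1 ≡ 30
23^6 = 23^4·23^2 ≡ 8
23^10 = 23^8·23^2 ≡ 1  ← first divisor giving 1
The order is 10.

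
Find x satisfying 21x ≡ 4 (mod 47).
x ≡ 36 (mod 47)

gcd(21, 47) = 1, which divides 4, so solutions exist.
Find 21^(-1) mod 47 by the extended Euclidean algorithm:
47 = 2 × 21 + 5  ⟹  5 = (1)·47 + (-2)·21
21 = 4 × 5 + 1  ⟹  1 = (-4)·47 + (9)·21
So (9)·21 ≡ 1 (mod 47), i.e. 21^(-1) ≡ 9 (mod 47).
x ≡ 9 × 4 = 36 ≡ 36 (mod 47).
Check: 21 × 36 = 756 ≡ 4 (mod 47).
Unique solution: x ≡ 36 (mod 47)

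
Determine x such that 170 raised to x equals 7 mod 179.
49

Baby-step giant-step with step n = ⌈√179⌉ = 14.
Baby steps 170^j mod 179 (j:value) for j=0..13: 0:1, 1:170, 2:81, 3:166, 4:117, 5:21, 6:169, 7:90, 8:85, 9:130, 10:83, 11:148, 12:100, 13:174.
Giant-step multiplier: 170^(-14) ≡ 170^(178-14) = 170^164 ≡ 4 (mod 179).
Giant steps γ_i = 7·4^i mod 179: γ_0=7, γ_1=28, γ_2=112, γ_3=90 (in table at j=7).
x = i·n + j = 3·14 + 7 = 49.
Check: 170^49 ≡ 7 (mod 179).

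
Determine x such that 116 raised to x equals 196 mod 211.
70

Baby-step giant-step with step n = ⌈√211⌉ = 15.
Baby steps 116^j mod 211 (j:value) for j=0..14: 0:1, 1:116, 2:163, 3:129, 4:194, 5:138, 6:183, 7:128, 8:78, 9:186, 10:54, 11:145, 12:151, 13:3, 14:137.
Giant-step multiplier: 116^(-15) ≡ 116^(210-15) = 116^195 ≡ 63 (mod 211).
Giant steps γ_i = 196·63^i mod 211: γ_0=196, γ_1=110, γ_2=178, γ_3=31, γ_4=54 (in table at j=10).
x = i·n + j = 4·15 + 10 = 70.
Check: 116^70 ≡ 196 (mod 211).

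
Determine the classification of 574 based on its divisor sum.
deficient

Proper divisors of 574: sum = 1 + 2 + 7 + 14 + 41 + 82 + 287 = 434
Since 434 < 574, 574 is deficient.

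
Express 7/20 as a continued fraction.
[0; 2, 1, 6]

Euclidean algorithm steps:
7 = 0 × 20 + 7
20 = 2 × 7 + 6
7 = 1 × 6 + 1
6 = 6 × 1 + 0
Continued fraction: [0; 2, 1, 6]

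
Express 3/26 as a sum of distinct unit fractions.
1/9 + 1/234

Greedy algorithm:
3/26: ceiling(26/3) = 9, use 1/9
1/234: ceiling(234/1) = 234, use 1/234
Result: 3/26 = 1/9 + 1/234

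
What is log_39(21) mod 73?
15

Baby-step giant-step with step n = ⌈√73⌉ = 9.
Baby steps 39^j mod 73 (j:value) for j=0..8: 0:1, 1:39, 2:61, 3:43, 4:71, 5:68, 6:24, 7:60, 8:4.
Giant-step multiplier: 39^(-9) ≡ 39^(72-9) = 39^63 ≡ 22 (mod 73).
Giant steps γ_i = 21·22^i mod 73: γ_0=21, γ_1=24 (in table at j=6).
x = i·n + j = 1·9 + 6 = 15.
Check: 39^15 ≡ 21 (mod 73).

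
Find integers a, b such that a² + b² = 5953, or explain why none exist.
52² + 57² (a=52, b=57)

Factorization: 5953 = 5953
By Fermat: n is sum of two squares iff every prime p ≡ 3 (mod 4) appears to even power.
All primes ≡ 3 (mod 4) appear to even power.
Search a = 0, 1, 2, … for 5953 - a² a perfect square: first hit at a = 52: 5953 - 2704 = 3249 = 57².
5953 = 52² + 57² = 2704 + 3249 ✓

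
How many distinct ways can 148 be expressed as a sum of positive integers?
33549419497

p(n) counts ways to write n as a sum of positive integers (order ignored).
Euler's pentagonal recurrence: p(k) = p(k-1) + p(k-2) - p(k-5) - p(k-7) + p(k-12) + p(k-15) - ... (offsets j(3j∓1)/2, signs ++--, p(0)=1, p(<0)=0).
DP table for k = 0..147: p(0)=1, p(1)=1, p(2)=2, p(3)=3, p(4)=5, p(5)=7, p(6)=11, p(7)=15, p(8)=22, p(9)=30, p(10)=42, p(11)=56, p(12)=77, p(13)=101, p(14)=135, p(15)=176, p(16)=231, p(17)=297, p(18)=385, p(19)=490, p(20)=627, p(21)=792, p(22)=1002, p(23)=1255, p(24)=1575, p(25)=1958, p(26)=2436, p(27)=3010, p(28)=3718, p(29)=4565, p(30)=5604, p(31)=6842, p(32)=8349, p(33)=10143, p(34)=12310, p(35)=14883, p(36)=17977, p(37)=21637, p(38)=26015, p(39)=31185, p(40)=37338, p(41)=44583, p(42)=53174, p(43)=63261, p(44)=75175, p(45)=89134, p(46)=105558, p(47)=124754, p(48)=147273, p(49)=173525, p(50)=204226, p(51)=239943, p(52)=281589, p(53)=329931, p(54)=386155, p(55)=451276, p(56)=526823, p(57)=614154, p(58)=715220, p(59)=831820, p(60)=966467, p(61)=1121505, p(62)=1300156, p(63)=1505499, p(64)=1741630, p(65)=2012558, p(66)=2323520, p(67)=2679689, p(68)=3087735, p(69)=3554345, p(70)=4087968, p(71)=4697205, p(72)=5392783, p(73)=6185689, p(74)=7089500, p(75)=8118264, p(76)=9289091, p(77)=10619863, p(78)=12132164, p(79)=13848650, p(80)=15796476, p(81)=18004327, p(82)=20506255, p(83)=23338469, p(84)=26543660, p(85)=30167357, p(86)=34262962, p(87)=38887673, p(88)=44108109, p(89)=49995925, p(90)=56634173, p(91)=64112359, p(92)=72533807, p(93)=82010177, p(94)=92669720, p(95)=104651419, p(96)=118114304, p(97)=133230930, p(98)=150198136, p(99)=169229875, p(100)=190569292, p(101)=214481126, p(102)=241265379, p(103)=271248950, p(104)=304801365, p(105)=342325709, p(106)=384276336, p(107)=431149389, p(108)=483502844, p(109)=541946240, p(110)=607163746, p(111)=679903203, p(112)=761002156, p(113)=851376628, p(114)=952050665, p(115)=1064144451, p(116)=1188908248, p(117)=1327710076, p(118)=1482074143, p(119)=1653668665, p(120)=1844349560, p(121)=2056148051, p(122)=2291320912, p(123)=2552338241, p(124)=2841940500, p(125)=3163127352, p(126)=3519222692, p(127)=3913864295, p(128)=4351078600, p(129)=4835271870, p(130)=5371315400, p(131)=5964539504, p(132)=6620830889, p(133)=7346629512, p(134)=8149040695, p(135)=9035836076, p(136)=10015581680, p(137)=11097645016, p(138)=12292341831, p(139)=13610949895, p(140)=15065878135, p(141)=16670689208, p(142)=18440293320, p(143)=20390982757, p(144)=22540654445, p(145)=24908858009, p(146)=27517052599, p(147)=30388671978.
Final step: p(148) = p(147) + p(146) - p(143) - p(141) + p(136) + p(133) - p(126) - p(122) + p(113) + p(108) - p(97) - p(91) + p(78) + p(71) - p(56) - p(48) + p(31) + p(22) - p(3)
= 30388671978 + 27517052599 - 20390982757 - 16670689208 + 10015581680 + 7346629512 - 3519222692 - 2291320912 + 851376628 + 483502844 - 133230930 - 64112359 + 12132164 + 4697205 - 526823 - 147273 + 6842 + 1002 - 3
= 33549419497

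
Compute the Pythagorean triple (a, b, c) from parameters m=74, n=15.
(5251, 2220, 5701)

Euclid's formula: a = m² - n², b = 2mn, c = m² + n²
m = 74, n = 15
a = 74² - 15² = 5476 - 225 = 5251
b = 2 × 74 × 15 = 2220
c = 74² + 15² = 5476 + 225 = 5701
Verification: 5251² + 2220² = 27573001 + 4928400 = 32501401 = 5701² ✓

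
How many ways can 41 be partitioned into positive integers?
44583

p(n) counts ways to write n as a sum of positive integers (order ignored).
Euler's pentagonal recurrence: p(k) = p(k-1) + p(k-2) - p(k-5) - p(k-7) + p(k-12) + p(k-15) - ... (offsets j(3j∓1)/2, signs ++--, p(0)=1, p(<0)=0).
DP table for k = 0..40: p(0)=1, p(1)=1, p(2)=2, p(3)=3, p(4)=5, p(5)=7, p(6)=11, p(7)=15, p(8)=22, p(9)=30, p(10)=42, p(11)=56, p(12)=77, p(13)=101, p(14)=135, p(15)=176, p(16)=231, p(17)=297, p(18)=385, p(19)=490, p(20)=627, p(21)=792, p(22)=1002, p(23)=1255, p(24)=1575, p(25)=1958, p(26)=2436, p(27)=3010, p(28)=3718, p(29)=4565, p(30)=5604, p(31)=6842, p(32)=8349, p(33)=10143, p(34)=12310, p(35)=14883, p(36)=17977, p(37)=21637, p(38)=26015, p(39)=31185, p(40)=37338.
Final step: p(41) = p(40) + p(39) - p(36) - p(34) + p(29) + p(26) - p(19) - p(15) + p(6) + p(1)
= 37338 + 31185 - 17977 - 12310 + 4565 + 2436 - 490 - 176 + 11 + 1
= 44583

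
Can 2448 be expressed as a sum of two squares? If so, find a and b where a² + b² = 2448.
12² + 48² (a=12, b=48)

Factorization: 2448 = 2^4 × 3^2 × 17
By Fermat: n is sum of two squares iff every prime p ≡ 3 (mod 4) appears to even power.
All primes ≡ 3 (mod 4) appear to even power.
Search a = 0, 1, 2, … for 2448 - a² a perfect square: first hit at a = 12: 2448 - 144 = 2304 = 48².
2448 = 12² + 48² = 144 + 2304 ✓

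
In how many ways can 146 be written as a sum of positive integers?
27517052599

p(n) counts ways to write n as a sum of positive integers (order ignored).
Euler's pentagonal recurrence: p(k) = p(k-1) + p(k-2) - p(k-5) - p(k-7) + p(k-12) + p(k-15) - ... (offsets j(3j∓1)/2, signs ++--, p(0)=1, p(<0)=0).
DP table for k = 0..145: p(0)=1, p(1)=1, p(2)=2, p(3)=3, p(4)=5, p(5)=7, p(6)=11, p(7)=15, p(8)=22, p(9)=30, p(10)=42, p(11)=56, p(12)=77, p(13)=101, p(14)=135, p(15)=176, p(16)=231, p(17)=297, p(18)=385, p(19)=490, p(20)=627, p(21)=792, p(22)=1002, p(23)=1255, p(24)=1575, p(25)=1958, p(26)=2436, p(27)=3010, p(28)=3718, p(29)=4565, p(30)=5604, p(31)=6842, p(32)=8349, p(33)=10143, p(34)=12310, p(35)=14883, p(36)=17977, p(37)=21637, p(38)=26015, p(39)=31185, p(40)=37338, p(41)=44583, p(42)=53174, p(43)=63261, p(44)=75175, p(45)=89134, p(46)=105558, p(47)=124754, p(48)=147273, p(49)=173525, p(50)=204226, p(51)=239943, p(52)=281589, p(53)=329931, p(54)=386155, p(55)=451276, p(56)=526823, p(57)=614154, p(58)=715220, p(59)=831820, p(60)=966467, p(61)=1121505, p(62)=1300156, p(63)=1505499, p(64)=1741630, p(65)=2012558, p(66)=2323520, p(67)=2679689, p(68)=3087735, p(69)=3554345, p(70)=4087968, p(71)=4697205, p(72)=5392783, p(73)=6185689, p(74)=7089500, p(75)=8118264, p(76)=9289091, p(77)=10619863, p(78)=12132164, p(79)=13848650, p(80)=15796476, p(81)=18004327, p(82)=20506255, p(83)=23338469, p(84)=26543660, p(85)=30167357, p(86)=34262962, p(87)=38887673, p(88)=44108109, p(89)=49995925, p(90)=56634173, p(91)=64112359, p(92)=72533807, p(93)=82010177, p(94)=92669720, p(95)=104651419, p(96)=118114304, p(97)=133230930, p(98)=150198136, p(99)=169229875, p(100)=190569292, p(101)=214481126, p(102)=241265379, p(103)=271248950, p(104)=304801365, p(105)=342325709, p(106)=384276336, p(107)=431149389, p(108)=483502844, p(109)=541946240, p(110)=607163746, p(111)=679903203, p(112)=761002156, p(113)=851376628, p(114)=952050665, p(115)=1064144451, p(116)=1188908248, p(117)=1327710076, p(118)=1482074143, p(119)=1653668665, p(120)=1844349560, p(121)=2056148051, p(122)=2291320912, p(123)=2552338241, p(124)=2841940500, p(125)=3163127352, p(126)=3519222692, p(127)=3913864295, p(128)=4351078600, p(129)=4835271870, p(130)=5371315400, p(131)=5964539504, p(132)=6620830889, p(133)=7346629512, p(134)=8149040695, p(135)=9035836076, p(136)=10015581680, p(137)=11097645016, p(138)=12292341831, p(139)=13610949895, p(140)=15065878135, p(141)=16670689208, p(142)=18440293320, p(143)=20390982757, p(144)=22540654445, p(145)=24908858009.
Final step: p(146) = p(145) + p(144) - p(141) - p(139) + p(134) + p(131) - p(124) - p(120) + p(111) + p(106) - p(95) - p(89) + p(76) + p(69) - p(54) - p(46) + p(29) + p(20) - p(1)
= 24908858009 + 22540654445 - 16670689208 - 13610949895 + 8149040695 + 5964539504 - 2841940500 - 1844349560 + 679903203 + 384276336 - 104651419 - 49995925 + 9289091 + 3554345 - 386155 - 105558 + 4565 + 627 - 1
= 27517052599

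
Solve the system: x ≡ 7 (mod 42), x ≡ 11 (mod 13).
427

Using Chinese Remainder Theorem:
M = 42 × 13 = 546
M1 = 13, M2 = 42
y1 = 13^(-1) mod 42 = 13
y2 = 42^(-1) mod 13 = 9
x = (7×13×13 + 11×42×9) mod 546 = 427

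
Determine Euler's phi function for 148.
72

148 = 2^2 × 37
φ(n) = n × ∏(1 - 1/p) for each prime p dividing n
φ(148) = 148 × (1 - 1/2) × (1 - 1/37) = 72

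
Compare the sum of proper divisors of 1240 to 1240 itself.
abundant

Proper divisors of 1240: sum = 1 + 2 + 4 + 5 + 8 + 10 + 20 + 31 + 40 + 62 + 124 + 155 + 248 + 310 + 620 = 1640
Since 1640 > 1240, 1240 is abundant.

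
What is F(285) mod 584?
162

Matrix identity: Q^n = [[F_(n+1), F_n], [F_n, F_(n-1)]] with Q = [[1,1],[1,0]].
n = 285 = 100011101₂. Square-and-multiply, entries mod 584:
Q^1 = [[1,1],[1,0]]
Q^2 = (Q^1)² = [[2,1],[1,1]]
Q^4 = (Q^2)² = [[5,3],[3,2]]
Q^8 = (Q^4)² = [[34,21],[21,13]]
Q^17 = (Q^8)²·Q = [[248,429],[429,403]]
Q^35 = (Q^17)²·Q = [[392,265],[265,127]]
Q^71 = (Q^35)²·Q = [[512,217],[217,295]]
Q^142 = (Q^71)² = [[297,503],[503,378]]
Q^285 = (Q^142)²·Q = [[383,162],[162,221]]
F_285 mod 584 = Q^285[0][1] = 162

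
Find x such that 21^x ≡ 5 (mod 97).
77

Baby-step giant-step with step n = ⌈√97⌉ = 10.
Baby steps 21^j mod 97 (j:value) for j=0..9: 0:1, 1:21, 2:53, 3:46, 4:93, 5:13, 6:79, 7:10, 8:16, 9:45.
Giant-step multiplier: 21^(-10) ≡ 21^(96-10) = 21^86 ≡ 31 (mod 97).
Giant steps γ_i = 5·31^i mod 97: γ_0=5, γ_1=58, γ_2=52, γ_3=60, γ_4=17, γ_5=42, γ_6=41, γ_7=10 (in table at j=7).
x = i·n + j = 7·10 + 7 = 77.
Check: 21^77 ≡ 5 (mod 97).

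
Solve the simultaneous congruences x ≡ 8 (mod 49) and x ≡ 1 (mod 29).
204

Using Chinese Remainder Theorem:
M = 49 × 29 = 1421
M1 = 29, M2 = 49
y1 = 29^(-1) mod 49 = 22
y2 = 49^(-1) mod 29 = 16
x = (8×29×22 + 1×49×16) mod 1421 = 204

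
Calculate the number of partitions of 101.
214481126

p(n) counts ways to write n as a sum of positive integers (order ignored).
Euler's pentagonal recurrence: p(k) = p(k-1) + p(k-2) - p(k-5) - p(k-7) + p(k-12) + p(k-15) - ... (offsets j(3j∓1)/2, signs ++--, p(0)=1, p(<0)=0).
DP table for k = 0..100: p(0)=1, p(1)=1, p(2)=2, p(3)=3, p(4)=5, p(5)=7, p(6)=11, p(7)=15, p(8)=22, p(9)=30, p(10)=42, p(11)=56, p(12)=77, p(13)=101, p(14)=135, p(15)=176, p(16)=231, p(17)=297, p(18)=385, p(19)=490, p(20)=627, p(21)=792, p(22)=1002, p(23)=1255, p(24)=1575, p(25)=1958, p(26)=2436, p(27)=3010, p(28)=3718, p(29)=4565, p(30)=5604, p(31)=6842, p(32)=8349, p(33)=10143, p(34)=12310, p(35)=14883, p(36)=17977, p(37)=21637, p(38)=26015, p(39)=31185, p(40)=37338, p(41)=44583, p(42)=53174, p(43)=63261, p(44)=75175, p(45)=89134, p(46)=105558, p(47)=124754, p(48)=147273, p(49)=173525, p(50)=204226, p(51)=239943, p(52)=281589, p(53)=329931, p(54)=386155, p(55)=451276, p(56)=526823, p(57)=614154, p(58)=715220, p(59)=831820, p(60)=966467, p(61)=1121505, p(62)=1300156, p(63)=1505499, p(64)=1741630, p(65)=2012558, p(66)=2323520, p(67)=2679689, p(68)=3087735, p(69)=3554345, p(70)=4087968, p(71)=4697205, p(72)=5392783, p(73)=6185689, p(74)=7089500, p(75)=8118264, p(76)=9289091, p(77)=10619863, p(78)=12132164, p(79)=13848650, p(80)=15796476, p(81)=18004327, p(82)=20506255, p(83)=23338469, p(84)=26543660, p(85)=30167357, p(86)=34262962, p(87)=38887673, p(88)=44108109, p(89)=49995925, p(90)=56634173, p(91)=64112359, p(92)=72533807, p(93)=82010177, p(94)=92669720, p(95)=104651419, p(96)=118114304, p(97)=133230930, p(98)=150198136, p(99)=169229875, p(100)=190569292.
Final step: p(101) = p(100) + p(99) - p(96) - p(94) + p(89) + p(86) - p(79) - p(75) + p(66) + p(61) - p(50) - p(44) + p(31) + p(24) - p(9) - p(1)
= 190569292 + 169229875 - 118114304 - 92669720 + 49995925 + 34262962 - 13848650 - 8118264 + 2323520 + 1121505 - 204226 - 75175 + 6842 + 1575 - 30 - 1
= 214481126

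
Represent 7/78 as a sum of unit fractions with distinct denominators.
1/12 + 1/156

Greedy algorithm:
7/78: ceiling(78/7) = 12, use 1/12
1/156: ceiling(156/1) = 156, use 1/156
Result: 7/78 = 1/12 + 1/156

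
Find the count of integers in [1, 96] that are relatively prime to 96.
32

96 = 2^5 × 3
φ(n) = n × ∏(1 - 1/p) for each prime p dividing n
φ(96) = 96 × (1 - 1/2) × (1 - 1/3) = 32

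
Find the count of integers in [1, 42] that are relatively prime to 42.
12

42 = 2 × 3 × 7
φ(n) = n × ∏(1 - 1/p) for each prime p dividing n
φ(42) = 42 × (1 - 1/2) × (1 - 1/3) × (1 - 1/7) = 12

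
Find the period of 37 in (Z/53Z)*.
26

53 is prime, so ord(37) divides φ(53) = 52.
Divisors of 52: 1, 2, 4, 13, 26, 52.
Repeated squaring: 37^1 ≡ 37, 37^2 ≡ 44, 37^4 ≡ 28, 37^8 ≡ 42, 37^16 ≡ 15, 37^32 ≡ 13 (mod 53).
Test 37^d mod 53 for each divisor d in increasing order:
37^1 ≡ 37
37^2 ≡ 44
37^4 ≡ 28
37^13 = 37^8·37^4·37^1 ≡ 52
37^26 = 37^16·37^8·37^2 ≡ 1  ← first divisor giving 1
The order is 26.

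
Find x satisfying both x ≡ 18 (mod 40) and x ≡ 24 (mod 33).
618

Using Chinese Remainder Theorem:
M = 40 × 33 = 1320
M1 = 33, M2 = 40
y1 = 33^(-1) mod 40 = 17
y2 = 40^(-1) mod 33 = 19
x = (18×33×17 + 24×40×19) mod 1320 = 618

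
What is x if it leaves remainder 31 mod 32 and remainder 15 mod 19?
319

Using Chinese Remainder Theorem:
M = 32 × 19 = 608
M1 = 19, M2 = 32
y1 = 19^(-1) mod 32 = 27
y2 = 32^(-1) mod 19 = 3
x = (31×19×27 + 15×32×3) mod 608 = 319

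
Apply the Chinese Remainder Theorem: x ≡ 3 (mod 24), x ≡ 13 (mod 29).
651

Using Chinese Remainder Theorem:
M = 24 × 29 = 696
M1 = 29, M2 = 24
y1 = 29^(-1) mod 24 = 5
y2 = 24^(-1) mod 29 = 23
x = (3×29×5 + 13×24×23) mod 696 = 651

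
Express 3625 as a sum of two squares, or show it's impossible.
5² + 60² (a=5, b=60)

Factorization: 3625 = 5^3 × 29
By Fermat: n is sum of two squares iff every prime p ≡ 3 (mod 4) appears to even power.
All primes ≡ 3 (mod 4) appear to even power.
Search a = 0, 1, 2, … for 3625 - a² a perfect square: first hit at a = 5: 3625 - 25 = 3600 = 60².
3625 = 5² + 60² = 25 + 3600 ✓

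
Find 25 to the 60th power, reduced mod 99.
1

Repeated squaring. Binary of 60 = 111100.
25^1 ≡ 25 (mod 99); 25^2 ≡ 31 (mod 99); 25^4 ≡ 70 (mod 99); 25^8 ≡ 49 (mod 99); 25^16 ≡ 25 (mod 99); 25^32 ≡ 31 (mod 99)
25^60 = 25^4 × 25^8 × 25^16 × 25^32 ≡ 1 (mod 99)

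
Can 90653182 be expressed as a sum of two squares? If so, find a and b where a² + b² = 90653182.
Not possible

Factorization: 90653182 = 2 × 37 × 107^3
By Fermat: n is sum of two squares iff every prime p ≡ 3 (mod 4) appears to even power.
Prime(s) ≡ 3 (mod 4) with odd exponent: [(107, 3)]
Therefore 90653182 cannot be expressed as a² + b².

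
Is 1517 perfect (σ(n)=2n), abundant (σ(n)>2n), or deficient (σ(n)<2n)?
deficient

Proper divisors of 1517: sum = 1 + 37 + 41 = 79
Since 79 < 1517, 1517 is deficient.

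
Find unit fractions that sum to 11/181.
1/17 + 1/513 + 1/1578501

Greedy algorithm:
11/181: ceiling(181/11) = 17, use 1/17
6/3077: ceiling(3077/6) = 513, use 1/513
1/1578501: ceiling(1578501/1) = 1578501, use 1/1578501
Result: 11/181 = 1/17 + 1/513 + 1/1578501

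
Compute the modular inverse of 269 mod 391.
266

gcd(269, 391) = 1, so the inverse exists.
Extended Euclidean algorithm on (391, 269):
391 = 1 × 269 + 122  ⟹  122 = (1)·391 + (-1)·269
269 = 2 × 122 + 25  ⟹  25 = (-2)·391 + (3)·269
122 = 4 × 25 + 22  ⟹  22 = (9)·391 + (-13)·269
25 = 1 × 22 + 3  ⟹  3 = (-11)·391 + (16)·269
22 = 7 × 3 + 1  ⟹  1 = (86)·391 + (-125)·269
So (-125)·269 ≡ 1 (mod 391), i.e. 269^(-1) ≡ -125 ≡ 266 (mod 391).
Check: 269 × 266 = 71554 ≡ 1 (mod 391)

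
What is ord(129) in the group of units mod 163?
162

163 is prime, so ord(129) divides φ(163) = 162.
Divisors of 162: 1, 2, 3, 6, 9, 18, 27, 54, 81, 162.
Repeated squaring: 129^1 ≡ 129, 129^2 ≡ 15, 129^4 ≡ 62, 129^8 ≡ 95, 129^16 ≡ 60, 129^32 ≡ 14, 129^64 ≡ 33, 129^128 ≡ 111 (mod 163).
Test 129^d mod 163 for each divisor d in increasing order:
129^1 ≡ 129
129^2 ≡ 15
129^3 = 129^2·129^1 ≡ 142
129^6 = 129^4·129^2 ≡ 115
129^9 = 129^8·129^1 ≡ 30
129^18 = 129^16·129^2 ≡ 85
129^27 = 129^16·129^8·129^2·129^1 ≡ 105
129^54 = 129^32·129^16·129^4·129^2 ≡ 104
129^81 = 129^64·129^16·129^1 ≡ 162
129^162 = 129^128·129^32·129^2 ≡ 1  ← first divisor giving 1
The order is 162.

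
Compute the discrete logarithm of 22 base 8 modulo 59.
28

Baby-step giant-step with step n = ⌈√59⌉ = 8.
Baby steps 8^j mod 59 (j:value) for j=0..7: 0:1, 1:8, 2:5, 3:40, 4:25, 5:23, 6:7, 7:56.
Giant-step multiplier: 8^(-8) ≡ 8^(58-8) = 8^50 ≡ 27 (mod 59).
Giant steps γ_i = 22·27^i mod 59: γ_0=22, γ_1=4, γ_2=49, γ_3=25 (in table at j=4).
x = i·n + j = 3·8 + 4 = 28.
Check: 8^28 ≡ 22 (mod 59).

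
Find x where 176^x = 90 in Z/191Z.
26

Baby-step giant-step with step n = ⌈√191⌉ = 14.
Baby steps 176^j mod 191 (j:value) for j=0..13: 0:1, 1:176, 2:34, 3:63, 4:10, 5:41, 6:149, 7:57, 8:100, 9:28, 10:153, 11:188, 12:45, 13:89.
Giant-step multiplier: 176^(-14) ≡ 176^(190-14) = 176^176 ≡ 96 (mod 191).
Giant steps γ_i = 90·96^i mod 191: γ_0=90, γ_1=45 (in table at j=12).
x = i·n + j = 1·14 + 12 = 26.
Check: 176^26 ≡ 90 (mod 191).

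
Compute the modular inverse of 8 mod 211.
132

gcd(8, 211) = 1, so the inverse exists.
Extended Euclidean algorithm on (211, 8):
211 = 26 × 8 + 3  ⟹  3 = (1)·211 + (-26)·8
8 = 2 × 3 + 2  ⟹  2 = (-2)·211 + (53)·8
3 = 1 × 2 + 1  ⟹  1 = (3)·211 + (-79)·8
So (-79)·8 ≡ 1 (mod 211), i.e. 8^(-1) ≡ -79 ≡ 132 (mod 211).
Check: 8 × 132 = 1056 ≡ 1 (mod 211)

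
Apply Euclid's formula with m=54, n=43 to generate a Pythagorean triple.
(1067, 4644, 4765)

Euclid's formula: a = m² - n², b = 2mn, c = m² + n²
m = 54, n = 43
a = 54² - 43² = 2916 - 1849 = 1067
b = 2 × 54 × 43 = 4644
c = 54² + 43² = 2916 + 1849 = 4765
Verification: 1067² + 4644² = 1138489 + 21566736 = 22705225 = 4765² ✓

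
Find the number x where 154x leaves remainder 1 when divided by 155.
154

gcd(154, 155) = 1, so the inverse exists.
Extended Euclidean algorithm on (155, 154):
155 = 1 × 154 + 1  ⟹  1 = (1)·155 + (-1)·154
So (-1)·154 ≡ 1 (mod 155), i.e. 154^(-1) ≡ -1 ≡ 154 (mod 155).
Check: 154 × 154 = 23716 ≡ 1 (mod 155)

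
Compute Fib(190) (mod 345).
275

Matrix identity: Q^n = [[F_(n+1), F_n], [F_n, F_(n-1)]] with Q = [[1,1],[1,0]].
n = 190 = 10111110₂. Square-and-multiply, entries mod 345:
Q^1 = [[1,1],[1,0]]
Q^2 = (Q^1)² = [[2,1],[1,1]]
Q^5 = (Q^2)²·Q = [[8,5],[5,3]]
Q^11 = (Q^5)²·Q = [[144,89],[89,55]]
Q^23 = (Q^11)²·Q = [[138,22],[22,116]]
Q^47 = (Q^23)²·Q = [[276,208],[208,68]]
Q^95 = (Q^47)²·Q = [[207,70],[70,137]]
Q^190 = (Q^95)² = [[139,275],[275,209]]
F_190 mod 345 = Q^190[0][1] = 275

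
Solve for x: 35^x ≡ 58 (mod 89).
85

Baby-step giant-step with step n = ⌈√89⌉ = 10.
Baby steps 35^j mod 89 (j:value) for j=0..9: 0:1, 1:35, 2:68, 3:66, 4:85, 5:38, 6:84, 7:3, 8:16, 9:26.
Giant-step multiplier: 35^(-10) ≡ 35^(88-10) = 35^78 ≡ 49 (mod 89).
Giant steps γ_i = 58·49^i mod 89: γ_0=58, γ_1=83, γ_2=62, γ_3=12, γ_4=54, γ_5=65, γ_6=70, γ_7=48, γ_8=38 (in table at j=5).
x = i·n + j = 8·10 + 5 = 85.
Check: 35^85 ≡ 58 (mod 89).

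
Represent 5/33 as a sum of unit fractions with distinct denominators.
1/7 + 1/116 + 1/26796

Greedy algorithm:
5/33: ceiling(33/5) = 7, use 1/7
2/231: ceiling(231/2) = 116, use 1/116
1/26796: ceiling(26796/1) = 26796, use 1/26796
Result: 5/33 = 1/7 + 1/116 + 1/26796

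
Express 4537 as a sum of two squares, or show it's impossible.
21² + 64² (a=21, b=64)

Factorization: 4537 = 13 × 349
By Fermat: n is sum of two squares iff every prime p ≡ 3 (mod 4) appears to even power.
All primes ≡ 3 (mod 4) appear to even power.
Search a = 0, 1, 2, … for 4537 - a² a perfect square: first hit at a = 21: 4537 - 441 = 4096 = 64².
4537 = 21² + 64² = 441 + 4096 ✓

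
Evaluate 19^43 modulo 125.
34

Repeated squaring. Binary of 43 = 101011.
19^1 ≡ 19 (mod 125); 19^2 ≡ 111 (mod 125); 19^4 ≡ 71 (mod 125); 19^8 ≡ 41 (mod 125); 19^16 ≡ 56 (mod 125); 19^32 ≡ 11 (mod 125)
19^43 = 19^1 × 19^2 × 19^8 × 19^32 ≡ 34 (mod 125)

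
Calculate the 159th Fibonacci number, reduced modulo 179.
64

Matrix identity: Q^n = [[F_(n+1), F_n], [F_n, F_(n-1)]] with Q = [[1,1],[1,0]].
n = 159 = 10011111₂. Square-and-multiply, entries mod 179:
Q^1 = [[1,1],[1,0]]
Q^2 = (Q^1)² = [[2,1],[1,1]]
Q^4 = (Q^2)² = [[5,3],[3,2]]
Q^9 = (Q^4)²·Q = [[55,34],[34,21]]
Q^19 = (Q^9)²·Q = [[142,64],[64,78]]
Q^39 = (Q^19)²·Q = [[34,95],[95,118]]
Q^79 = (Q^39)²·Q = [[98,157],[157,120]]
Q^159 = (Q^79)²·Q = [[101,64],[64,37]]
F_159 mod 179 = Q^159[0][1] = 64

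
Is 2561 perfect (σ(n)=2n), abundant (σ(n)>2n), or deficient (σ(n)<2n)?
deficient

Proper divisors of 2561: sum = 1 + 13 + 197 = 211
Since 211 < 2561, 2561 is deficient.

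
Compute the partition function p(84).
26543660

p(n) counts ways to write n as a sum of positive integers (order ignored).
Euler's pentagonal recurrence: p(k) = p(k-1) + p(k-2) - p(k-5) - p(k-7) + p(k-12) + p(k-15) - ... (offsets j(3j∓1)/2, signs ++--, p(0)=1, p(<0)=0).
DP table for k = 0..83: p(0)=1, p(1)=1, p(2)=2, p(3)=3, p(4)=5, p(5)=7, p(6)=11, p(7)=15, p(8)=22, p(9)=30, p(10)=42, p(11)=56, p(12)=77, p(13)=101, p(14)=135, p(15)=176, p(16)=231, p(17)=297, p(18)=385, p(19)=490, p(20)=627, p(21)=792, p(22)=1002, p(23)=1255, p(24)=1575, p(25)=1958, p(26)=2436, p(27)=3010, p(28)=3718, p(29)=4565, p(30)=5604, p(31)=6842, p(32)=8349, p(33)=10143, p(34)=12310, p(35)=14883, p(36)=17977, p(37)=21637, p(38)=26015, p(39)=31185, p(40)=37338, p(41)=44583, p(42)=53174, p(43)=63261, p(44)=75175, p(45)=89134, p(46)=105558, p(47)=124754, p(48)=147273, p(49)=173525, p(50)=204226, p(51)=239943, p(52)=281589, p(53)=329931, p(54)=386155, p(55)=451276, p(56)=526823, p(57)=614154, p(58)=715220, p(59)=831820, p(60)=966467, p(61)=1121505, p(62)=1300156, p(63)=1505499, p(64)=1741630, p(65)=2012558, p(66)=2323520, p(67)=2679689, p(68)=3087735, p(69)=3554345, p(70)=4087968, p(71)=4697205, p(72)=5392783, p(73)=6185689, p(74)=7089500, p(75)=8118264, p(76)=9289091, p(77)=10619863, p(78)=12132164, p(79)=13848650, p(80)=15796476, p(81)=18004327, p(82)=20506255, p(83)=23338469.
Final step: p(84) = p(83) + p(82) - p(79) - p(77) + p(72) + p(69) - p(62) - p(58) + p(49) + p(44) - p(33) - p(27) + p(14) + p(7)
= 23338469 + 20506255 - 13848650 - 10619863 + 5392783 + 3554345 - 1300156 - 715220 + 173525 + 75175 - 10143 - 3010 + 135 + 15
= 26543660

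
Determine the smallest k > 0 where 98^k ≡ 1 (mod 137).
68

137 is prime, so ord(98) divides φ(137) = 136.
Divisors of 136: 1, 2, 4, 8, 17, 34, 68, 136.
Repeated squaring: 98^1 ≡ 98, 98^2 ≡ 14, 98^4 ≡ 59, 98^8 ≡ 56, 98^16 ≡ 122, 98^32 ≡ 88, 98^64 ≡ 72, 98^128 ≡ 115 (mod 137).
Test 98^d mod 137 for each divisor d in increasing order:
98^1 ≡ 98
98^2 ≡ 14
98^4 ≡ 59
98^8 ≡ 56
98^17 = 98^16·98^1 ≡ 37
98^34 = 98^32·98^2 ≡ 136
98^68 = 98^64·98^4 ≡ 1  ← first divisor giving 1
The order is 68.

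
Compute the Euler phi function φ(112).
48

112 = 2^4 × 7
φ(n) = n × ∏(1 - 1/p) for each prime p dividing n
φ(112) = 112 × (1 - 1/2) × (1 - 1/7) = 48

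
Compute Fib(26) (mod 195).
103

Matrix identity: Q^n = [[F_(n+1), F_n], [F_n, F_(n-1)]] with Q = [[1,1],[1,0]].
n = 26 = 11010₂. Square-and-multiply, entries mod 195:
Q^1 = [[1,1],[1,0]]
Q^3 = (Q^1)²·Q = [[3,2],[2,1]]
Q^6 = (Q^3)² = [[13,8],[8,5]]
Q^13 = (Q^6)²·Q = [[182,38],[38,144]]
Q^26 = (Q^13)² = [[53,103],[103,145]]
F_26 mod 195 = Q^26[0][1] = 103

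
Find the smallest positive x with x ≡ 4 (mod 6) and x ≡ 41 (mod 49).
286

Using Chinese Remainder Theorem:
M = 6 × 49 = 294
M1 = 49, M2 = 6
y1 = 49^(-1) mod 6 = 1
y2 = 6^(-1) mod 49 = 41
x = (4×49×1 + 41×6×41) mod 294 = 286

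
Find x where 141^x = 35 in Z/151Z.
97

Baby-step giant-step with step n = ⌈√151⌉ = 13.
Baby steps 141^j mod 151 (j:value) for j=0..12: 0:1, 1:141, 2:100, 3:57, 4:34, 5:113, 6:78, 7:126, 8:99, 9:67, 10:85, 11:56, 12:44.
Giant-step multiplier: 141^(-13) ≡ 141^(150-13) = 141^137 ≡ 93 (mod 151).
Giant steps γ_i = 35·93^i mod 151: γ_0=35, γ_1=84, γ_2=111, γ_3=55, γ_4=132, γ_5=45, γ_6=108, γ_7=78 (in table at j=6).
x = i·n + j = 7·13 + 6 = 97.
Check: 141^97 ≡ 35 (mod 151).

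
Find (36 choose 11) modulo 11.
3

Using Lucas' theorem:
Write n=36 and k=11 in base 11:
n in base 11: [3, 3]
k in base 11: [1, 0]
C(36,11) mod 11 = ∏ C(n_i, k_i) mod 11
Digit binomials (mod 11): C(3,1) = 3; C(3,0) = 1
Product: 3 × 1 = 3 ≡ 3 (mod 11)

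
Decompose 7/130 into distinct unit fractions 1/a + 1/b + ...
1/19 + 1/824 + 1/1017640

Greedy algorithm:
7/130: ceiling(130/7) = 19, use 1/19
3/2470: ceiling(2470/3) = 824, use 1/824
1/1017640: ceiling(1017640/1) = 1017640, use 1/1017640
Result: 7/130 = 1/19 + 1/824 + 1/1017640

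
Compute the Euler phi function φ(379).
378

379 = 379
φ(n) = n × ∏(1 - 1/p) for each prime p dividing n
φ(379) = 379 × (1 - 1/379) = 378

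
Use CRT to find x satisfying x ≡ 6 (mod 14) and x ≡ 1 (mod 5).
6

Using Chinese Remainder Theorem:
M = 14 × 5 = 70
M1 = 5, M2 = 14
y1 = 5^(-1) mod 14 = 3
y2 = 14^(-1) mod 5 = 4
x = (6×5×3 + 1×14×4) mod 70 = 6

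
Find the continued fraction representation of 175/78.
[2; 4, 9, 2]

Euclidean algorithm steps:
175 = 2 × 78 + 19
78 = 4 × 19 + 2
19 = 9 × 2 + 1
2 = 2 × 1 + 0
Continued fraction: [2; 4, 9, 2]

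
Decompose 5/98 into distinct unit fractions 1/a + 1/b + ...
1/20 + 1/980

Greedy algorithm:
5/98: ceiling(98/5) = 20, use 1/20
1/980: ceiling(980/1) = 980, use 1/980
Result: 5/98 = 1/20 + 1/980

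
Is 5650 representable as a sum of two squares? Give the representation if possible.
5² + 75² (a=5, b=75)

Factorization: 5650 = 2 × 5^2 × 113
By Fermat: n is sum of two squares iff every prime p ≡ 3 (mod 4) appears to even power.
All primes ≡ 3 (mod 4) appear to even power.
Search a = 0, 1, 2, … for 5650 - a² a perfect square: first hit at a = 5: 5650 - 25 = 5625 = 75².
5650 = 5² + 75² = 25 + 5625 ✓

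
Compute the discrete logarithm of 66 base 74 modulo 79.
71

Baby-step giant-step with step n = ⌈√79⌉ = 9.
Baby steps 74^j mod 79 (j:value) for j=0..8: 0:1, 1:74, 2:25, 3:33, 4:72, 5:35, 6:62, 7:6, 8:49.
Giant-step multiplier: 74^(-9) ≡ 74^(78-9) = 74^69 ≡ 69 (mod 79).
Giant steps γ_i = 66·69^i mod 79: γ_0=66, γ_1=51, γ_2=43, γ_3=44, γ_4=34, γ_5=55, γ_6=3, γ_7=49 (in table at j=8).
x = i·n + j = 7·9 + 8 = 71.
Check: 74^71 ≡ 66 (mod 79).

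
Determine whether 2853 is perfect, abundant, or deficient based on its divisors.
deficient

Proper divisors of 2853: sum = 1 + 3 + 9 + 317 + 951 = 1281
Since 1281 < 2853, 2853 is deficient.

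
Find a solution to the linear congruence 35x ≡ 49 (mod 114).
x ≡ 47 (mod 114)

gcd(35, 114) = 1, which divides 49, so solutions exist.
Find 35^(-1) mod 114 by the extended Euclidean algorithm:
114 = 3 × 35 + 9  ⟹  9 = (1)·114 + (-3)·35
35 = 3 × 9 + 8  ⟹  8 = (-3)·114 + (10)·35
9 = 1 × 8 + 1  ⟹  1 = (4)·114 + (-13)·35
So (-13)·35 ≡ 1 (mod 114), i.e. 35^(-1) ≡ -13 ≡ 101 (mod 114).
x ≡ 101 × 49 = 4949 ≡ 47 (mod 114).
Check: 35 × 47 = 1645 ≡ 49 (mod 114).
Unique solution: x ≡ 47 (mod 114)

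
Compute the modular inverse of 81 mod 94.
65

gcd(81, 94) = 1, so the inverse exists.
Extended Euclidean algorithm on (94, 81):
94 = 1 × 81 + 13  ⟹  13 = (1)·94 + (-1)·81
81 = 6 × 13 + 3  ⟹  3 = (-6)·94 + (7)·81
13 = 4 × 3 + 1  ⟹  1 = (25)·94 + (-29)·81
So (-29)·81 ≡ 1 (mod 94), i.e. 81^(-1) ≡ -29 ≡ 65 (mod 94).
Check: 81 × 65 = 5265 ≡ 1 (mod 94)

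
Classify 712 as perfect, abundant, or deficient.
deficient

Proper divisors of 712: sum = 1 + 2 + 4 + 8 + 89 + 178 + 356 = 638
Since 638 < 712, 712 is deficient.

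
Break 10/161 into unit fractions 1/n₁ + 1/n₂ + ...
1/17 + 1/305 + 1/104349 + 1/12444139995

Greedy algorithm:
10/161: ceiling(161/10) = 17, use 1/17
9/2737: ceiling(2737/9) = 305, use 1/305
8/834785: ceiling(834785/8) = 104349, use 1/104349
1/12444139995: ceiling(12444139995/1) = 12444139995, use 1/12444139995
Result: 10/161 = 1/17 + 1/305 + 1/104349 + 1/12444139995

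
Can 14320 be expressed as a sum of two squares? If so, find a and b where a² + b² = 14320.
Not possible

Factorization: 14320 = 2^4 × 5 × 179
By Fermat: n is sum of two squares iff every prime p ≡ 3 (mod 4) appears to even power.
Prime(s) ≡ 3 (mod 4) with odd exponent: [(179, 1)]
Therefore 14320 cannot be expressed as a² + b².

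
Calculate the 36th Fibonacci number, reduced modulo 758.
26

Matrix identity: Q^n = [[F_(n+1), F_n], [F_n, F_(n-1)]] with Q = [[1,1],[1,0]].
n = 36 = 100100₂. Square-and-multiply, entries mod 758:
Q^1 = [[1,1],[1,0]]
Q^2 = (Q^1)² = [[2,1],[1,1]]
Q^4 = (Q^2)² = [[5,3],[3,2]]
Q^9 = (Q^4)²·Q = [[55,34],[34,21]]
Q^18 = (Q^9)² = [[391,310],[310,81]]
Q^36 = (Q^18)² = [[357,26],[26,331]]
F_36 mod 758 = Q^36[0][1] = 26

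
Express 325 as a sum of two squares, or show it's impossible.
1² + 18² (a=1, b=18)

Factorization: 325 = 5^2 × 13
By Fermat: n is sum of two squares iff every prime p ≡ 3 (mod 4) appears to even power.
All primes ≡ 3 (mod 4) appear to even power.
Search a = 0, 1, 2, … for 325 - a² a perfect square: first hit at a = 1: 325 - 1 = 324 = 18².
325 = 1² + 18² = 1 + 324 ✓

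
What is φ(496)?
240

496 = 2^4 × 31
φ(n) = n × ∏(1 - 1/p) for each prime p dividing n
φ(496) = 496 × (1 - 1/2) × (1 - 1/31) = 240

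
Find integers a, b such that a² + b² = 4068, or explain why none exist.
42² + 48² (a=42, b=48)

Factorization: 4068 = 2^2 × 3^2 × 113
By Fermat: n is sum of two squares iff every prime p ≡ 3 (mod 4) appears to even power.
All primes ≡ 3 (mod 4) appear to even power.
Search a = 0, 1, 2, … for 4068 - a² a perfect square: first hit at a = 42: 4068 - 1764 = 2304 = 48².
4068 = 42² + 48² = 1764 + 2304 ✓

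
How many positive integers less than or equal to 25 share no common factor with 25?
20

25 = 5^2
φ(n) = n × ∏(1 - 1/p) for each prime p dividing n
φ(25) = 25 × (1 - 1/5) = 20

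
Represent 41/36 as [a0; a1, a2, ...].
[1; 7, 5]

Euclidean algorithm steps:
41 = 1 × 36 + 5
36 = 7 × 5 + 1
5 = 5 × 1 + 0
Continued fraction: [1; 7, 5]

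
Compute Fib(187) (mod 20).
13

Matrix identity: Q^n = [[F_(n+1), F_n], [F_n, F_(n-1)]] with Q = [[1,1],[1,0]].
n = 187 = 10111011₂. Square-and-multiply, entries mod 20:
Q^1 = [[1,1],[1,0]]
Q^2 = (Q^1)² = [[2,1],[1,1]]
Q^5 = (Q^2)²·Q = [[8,5],[5,3]]
Q^11 = (Q^5)²·Q = [[4,9],[9,15]]
Q^23 = (Q^11)²·Q = [[8,17],[17,11]]
Q^46 = (Q^23)² = [[13,3],[3,10]]
Q^93 = (Q^46)²·Q = [[7,18],[18,9]]
Q^187 = (Q^93)²·Q = [[1,13],[13,8]]
F_187 mod 20 = Q^187[0][1] = 13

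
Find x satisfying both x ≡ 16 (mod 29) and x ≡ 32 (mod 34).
712

Using Chinese Remainder Theorem:
M = 29 × 34 = 986
M1 = 34, M2 = 29
y1 = 34^(-1) mod 29 = 6
y2 = 29^(-1) mod 34 = 27
x = (16×34×6 + 32×29×27) mod 986 = 712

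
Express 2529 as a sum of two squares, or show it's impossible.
15² + 48² (a=15, b=48)

Factorization: 2529 = 3^2 × 281
By Fermat: n is sum of two squares iff every prime p ≡ 3 (mod 4) appears to even power.
All primes ≡ 3 (mod 4) appear to even power.
Search a = 0, 1, 2, … for 2529 - a² a perfect square: first hit at a = 15: 2529 - 225 = 2304 = 48².
2529 = 15² + 48² = 225 + 2304 ✓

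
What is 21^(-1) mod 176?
109

gcd(21, 176) = 1, so the inverse exists.
Extended Euclidean algorithm on (176, 21):
176 = 8 × 21 + 8  ⟹  8 = (1)·176 + (-8)·21
21 = 2 × 8 + 5  ⟹  5 = (-2)·176 + (17)·21
8 = 1 × 5 + 3  ⟹  3 = (3)·176 + (-25)·21
5 = 1 × 3 + 2  ⟹  2 = (-5)·176 + (42)·21
3 = 1 × 2 + 1  ⟹  1 = (8)·176 + (-67)·21
So (-67)·21 ≡ 1 (mod 176), i.e. 21^(-1) ≡ -67 ≡ 109 (mod 176).
Check: 21 × 109 = 2289 ≡ 1 (mod 176)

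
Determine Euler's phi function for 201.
132

201 = 3 × 67
φ(n) = n × ∏(1 - 1/p) for each prime p dividing n
φ(201) = 201 × (1 - 1/3) × (1 - 1/67) = 132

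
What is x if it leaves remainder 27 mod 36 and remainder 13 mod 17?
387

Using Chinese Remainder Theorem:
M = 36 × 17 = 612
M1 = 17, M2 = 36
y1 = 17^(-1) mod 36 = 17
y2 = 36^(-1) mod 17 = 9
x = (27×17×17 + 13×36×9) mod 612 = 387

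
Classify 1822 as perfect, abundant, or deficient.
deficient

Proper divisors of 1822: sum = 1 + 2 + 911 = 914
Since 914 < 1822, 1822 is deficient.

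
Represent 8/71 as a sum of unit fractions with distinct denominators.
1/9 + 1/639

Greedy algorithm:
8/71: ceiling(71/8) = 9, use 1/9
1/639: ceiling(639/1) = 639, use 1/639
Result: 8/71 = 1/9 + 1/639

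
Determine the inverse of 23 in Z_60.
47

gcd(23, 60) = 1, so the inverse exists.
Extended Euclidean algorithm on (60, 23):
60 = 2 × 23 + 14  ⟹  14 = (1)·60 + (-2)·23
23 = 1 × 14 + 9  ⟹  9 = (-1)·60 + (3)·23
14 = 1 × 9 + 5  ⟹  5 = (2)·60 + (-5)·23
9 = 1 × 5 + 4  ⟹  4 = (-3)·60 + (8)·23
5 = 1 × 4 + 1  ⟹  1 = (5)·60 + (-13)·23
So (-13)·23 ≡ 1 (mod 60), i.e. 23^(-1) ≡ -13 ≡ 47 (mod 60).
Check: 23 × 47 = 1081 ≡ 1 (mod 60)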